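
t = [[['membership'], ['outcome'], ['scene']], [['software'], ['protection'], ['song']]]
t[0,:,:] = [['membership'], ['outcome'], ['scene']]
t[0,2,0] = 'scene'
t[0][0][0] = 'membership'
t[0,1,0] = 'outcome'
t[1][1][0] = 'protection'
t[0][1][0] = 'outcome'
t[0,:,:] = [['membership'], ['outcome'], ['scene']]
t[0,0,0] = 'membership'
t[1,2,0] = 'song'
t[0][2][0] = 'scene'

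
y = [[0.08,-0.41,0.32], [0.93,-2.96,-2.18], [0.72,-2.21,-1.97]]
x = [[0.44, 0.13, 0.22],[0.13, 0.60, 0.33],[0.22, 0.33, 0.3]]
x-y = [[0.36, 0.54, -0.10], [-0.80, 3.56, 2.51], [-0.50, 2.54, 2.27]]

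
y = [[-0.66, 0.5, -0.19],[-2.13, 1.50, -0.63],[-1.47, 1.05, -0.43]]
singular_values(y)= [3.37, 0.03, 0.0]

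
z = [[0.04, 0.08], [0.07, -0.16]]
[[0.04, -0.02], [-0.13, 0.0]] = z @ [[-0.35, -0.21],[0.67, -0.12]]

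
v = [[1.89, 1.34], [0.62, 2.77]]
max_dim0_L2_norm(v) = 3.08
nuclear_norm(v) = 4.72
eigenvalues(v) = [1.32, 3.34]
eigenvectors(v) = [[-0.92,-0.68], [0.39,-0.73]]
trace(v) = 4.66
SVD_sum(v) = [[0.99,1.83], [1.3,2.40]] + [[0.90,-0.49],  [-0.68,0.37]]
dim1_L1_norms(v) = [3.23, 3.39]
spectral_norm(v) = 3.43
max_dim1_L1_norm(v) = 3.39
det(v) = 4.40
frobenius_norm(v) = 3.66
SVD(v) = [[0.61,0.8], [0.8,-0.61]] @ diag([3.4318910523658372, 1.2834032120465115]) @ [[0.48, 0.88],[0.88, -0.48]]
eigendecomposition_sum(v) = [[0.95, -0.87], [-0.4, 0.37]] + [[0.94, 2.21], [1.02, 2.40]]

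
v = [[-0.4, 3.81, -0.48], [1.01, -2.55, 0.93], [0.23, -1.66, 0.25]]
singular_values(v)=[5.06, 0.78, 0.0]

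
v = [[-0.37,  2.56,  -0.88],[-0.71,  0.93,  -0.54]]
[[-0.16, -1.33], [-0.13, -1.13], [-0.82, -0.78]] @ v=[[1.00, -1.65, 0.86],[0.85, -1.38, 0.72],[0.86, -2.82, 1.14]]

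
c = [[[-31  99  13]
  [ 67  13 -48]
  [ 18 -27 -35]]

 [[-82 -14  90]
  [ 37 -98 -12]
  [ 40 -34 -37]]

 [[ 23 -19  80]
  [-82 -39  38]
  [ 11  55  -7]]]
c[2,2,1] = 55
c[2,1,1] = -39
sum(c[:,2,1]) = -6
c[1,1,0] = 37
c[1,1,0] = 37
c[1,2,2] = -37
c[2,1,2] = 38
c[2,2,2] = -7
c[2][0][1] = -19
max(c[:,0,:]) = 99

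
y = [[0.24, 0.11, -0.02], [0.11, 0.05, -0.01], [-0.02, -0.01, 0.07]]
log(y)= [[-2.40+0.54j,(2.53-1.19j),(-0.11-0.01j)], [(2.53-1.19j),-6.79+2.60j,-0.11+0.03j], [(-0.11-0.01j),(-0.11+0.03j),(-2.68+0j)]]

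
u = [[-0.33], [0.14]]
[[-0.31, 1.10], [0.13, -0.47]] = u@[[0.93, -3.33]]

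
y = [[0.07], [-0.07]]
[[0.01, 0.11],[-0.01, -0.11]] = y @ [[0.16, 1.54]]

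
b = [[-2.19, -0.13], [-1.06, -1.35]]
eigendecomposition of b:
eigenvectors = [[-0.68, 0.13],[-0.73, -0.99]]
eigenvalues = [-2.33, -1.21]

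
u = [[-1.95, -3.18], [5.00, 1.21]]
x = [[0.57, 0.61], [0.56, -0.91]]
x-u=[[2.52, 3.79], [-4.44, -2.12]]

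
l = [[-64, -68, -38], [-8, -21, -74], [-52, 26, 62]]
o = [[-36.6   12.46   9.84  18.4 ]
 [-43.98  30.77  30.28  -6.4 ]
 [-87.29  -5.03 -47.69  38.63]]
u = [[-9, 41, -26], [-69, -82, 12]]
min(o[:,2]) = -47.69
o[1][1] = 30.77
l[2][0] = -52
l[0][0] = -64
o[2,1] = -5.03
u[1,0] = -69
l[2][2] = 62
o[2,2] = -47.69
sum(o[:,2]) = -7.569999999999993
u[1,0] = -69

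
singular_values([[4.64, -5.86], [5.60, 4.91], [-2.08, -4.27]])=[8.96, 7.32]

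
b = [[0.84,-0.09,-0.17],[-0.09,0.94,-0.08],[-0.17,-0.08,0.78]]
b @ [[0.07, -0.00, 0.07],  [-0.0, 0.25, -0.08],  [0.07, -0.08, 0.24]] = [[0.05,-0.01,0.03], [-0.01,0.24,-0.1], [0.04,-0.08,0.18]]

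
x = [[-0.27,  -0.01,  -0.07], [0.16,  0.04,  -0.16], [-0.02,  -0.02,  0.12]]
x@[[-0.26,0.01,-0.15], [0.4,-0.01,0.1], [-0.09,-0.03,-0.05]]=[[0.07, -0.00, 0.04],[-0.01, 0.01, -0.01],[-0.01, -0.0, -0.0]]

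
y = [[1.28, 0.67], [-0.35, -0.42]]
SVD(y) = [[-0.94, 0.34], [0.34, 0.94]] @ diag([1.532010945853065, 0.19784453944043182]) @ [[-0.86,  -0.5], [0.5,  -0.86]]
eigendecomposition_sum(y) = [[1.25,0.54], [-0.28,-0.12]] + [[0.03, 0.13], [-0.07, -0.3]]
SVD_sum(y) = [[1.25, 0.73], [-0.44, -0.26]] + [[0.03, -0.06], [0.09, -0.16]]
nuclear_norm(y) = 1.73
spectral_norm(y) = 1.53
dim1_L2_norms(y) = [1.44, 0.55]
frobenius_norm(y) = 1.54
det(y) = -0.30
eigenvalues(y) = [1.13, -0.27]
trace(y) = 0.86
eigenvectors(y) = [[0.98, -0.4], [-0.22, 0.92]]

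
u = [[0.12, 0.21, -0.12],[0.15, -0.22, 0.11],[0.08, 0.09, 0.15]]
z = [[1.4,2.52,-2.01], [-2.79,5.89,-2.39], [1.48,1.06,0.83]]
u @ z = [[-0.6, 1.41, -0.84], [0.99, -0.8, 0.32], [0.08, 0.89, -0.25]]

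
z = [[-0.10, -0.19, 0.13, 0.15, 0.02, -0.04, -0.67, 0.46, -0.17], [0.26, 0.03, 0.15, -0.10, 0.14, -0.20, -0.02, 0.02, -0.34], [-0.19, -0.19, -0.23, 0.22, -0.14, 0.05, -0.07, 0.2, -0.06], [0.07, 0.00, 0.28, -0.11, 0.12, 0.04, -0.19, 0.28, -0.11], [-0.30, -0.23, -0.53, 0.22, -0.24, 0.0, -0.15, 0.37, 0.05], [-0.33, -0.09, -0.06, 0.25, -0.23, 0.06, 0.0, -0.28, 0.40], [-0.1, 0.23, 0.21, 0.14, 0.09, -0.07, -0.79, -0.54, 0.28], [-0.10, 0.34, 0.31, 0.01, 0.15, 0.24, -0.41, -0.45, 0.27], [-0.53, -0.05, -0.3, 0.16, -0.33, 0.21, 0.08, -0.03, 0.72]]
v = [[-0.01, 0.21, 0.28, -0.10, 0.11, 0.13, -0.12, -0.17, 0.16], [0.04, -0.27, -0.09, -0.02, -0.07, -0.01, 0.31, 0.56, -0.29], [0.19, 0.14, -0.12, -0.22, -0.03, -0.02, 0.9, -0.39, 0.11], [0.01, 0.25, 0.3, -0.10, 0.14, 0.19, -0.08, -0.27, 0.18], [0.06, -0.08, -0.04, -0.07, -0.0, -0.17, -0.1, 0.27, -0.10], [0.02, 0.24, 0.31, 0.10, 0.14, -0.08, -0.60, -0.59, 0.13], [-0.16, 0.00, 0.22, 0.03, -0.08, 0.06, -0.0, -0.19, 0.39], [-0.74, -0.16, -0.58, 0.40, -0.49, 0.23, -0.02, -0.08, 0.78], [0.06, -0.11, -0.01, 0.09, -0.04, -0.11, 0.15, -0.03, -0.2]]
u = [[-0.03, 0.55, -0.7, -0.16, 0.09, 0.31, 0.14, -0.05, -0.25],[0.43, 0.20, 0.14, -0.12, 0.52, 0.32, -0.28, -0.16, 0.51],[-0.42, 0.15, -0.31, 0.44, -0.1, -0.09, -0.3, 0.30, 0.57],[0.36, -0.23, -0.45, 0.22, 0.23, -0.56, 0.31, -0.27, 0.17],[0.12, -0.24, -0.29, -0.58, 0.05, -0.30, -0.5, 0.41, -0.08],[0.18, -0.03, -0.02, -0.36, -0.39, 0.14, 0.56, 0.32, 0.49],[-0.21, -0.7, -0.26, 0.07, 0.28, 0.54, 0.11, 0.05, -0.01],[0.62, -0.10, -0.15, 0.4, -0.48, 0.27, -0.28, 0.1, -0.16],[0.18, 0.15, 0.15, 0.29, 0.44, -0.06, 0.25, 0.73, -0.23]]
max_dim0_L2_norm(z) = 1.15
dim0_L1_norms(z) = [1.98, 1.35, 2.2, 1.36, 1.46, 0.91, 2.38, 2.63, 2.4]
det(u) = -1.00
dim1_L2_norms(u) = [1.0, 1.0, 1.01, 1.0, 1.0, 1.0, 1.0, 1.0, 1.0]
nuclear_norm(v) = 4.97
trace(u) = 0.25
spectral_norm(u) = 1.01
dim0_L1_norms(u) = [2.55, 2.35, 2.47, 2.64, 2.58, 2.59, 2.73, 2.39, 2.47]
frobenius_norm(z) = 2.38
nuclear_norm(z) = 4.98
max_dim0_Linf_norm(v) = 0.9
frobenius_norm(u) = 3.00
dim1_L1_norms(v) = [1.29, 1.66, 2.12, 1.52, 0.89, 2.21, 1.13, 3.48, 0.8]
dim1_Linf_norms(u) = [0.7, 0.52, 0.57, 0.56, 0.58, 0.56, 0.7, 0.62, 0.73]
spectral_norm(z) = 1.47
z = u @ v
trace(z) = -1.11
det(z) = -0.00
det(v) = 0.00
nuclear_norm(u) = 9.00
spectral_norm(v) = 1.47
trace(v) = -0.86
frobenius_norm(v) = 2.38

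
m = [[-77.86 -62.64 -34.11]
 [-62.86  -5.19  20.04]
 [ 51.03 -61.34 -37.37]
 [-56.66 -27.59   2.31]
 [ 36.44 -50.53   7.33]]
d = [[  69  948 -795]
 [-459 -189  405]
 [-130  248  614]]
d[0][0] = 69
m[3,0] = -56.66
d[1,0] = -459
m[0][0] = -77.86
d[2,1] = 248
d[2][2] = 614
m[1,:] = [-62.86, -5.19, 20.04]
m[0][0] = -77.86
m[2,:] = [51.03, -61.34, -37.37]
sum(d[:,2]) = 224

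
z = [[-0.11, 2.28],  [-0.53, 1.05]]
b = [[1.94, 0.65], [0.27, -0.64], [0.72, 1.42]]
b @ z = [[-0.56,5.11], [0.31,-0.06], [-0.83,3.13]]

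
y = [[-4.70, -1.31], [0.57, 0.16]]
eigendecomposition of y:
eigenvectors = [[-0.99, 0.27], [0.12, -0.96]]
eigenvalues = [-4.54, 0.0]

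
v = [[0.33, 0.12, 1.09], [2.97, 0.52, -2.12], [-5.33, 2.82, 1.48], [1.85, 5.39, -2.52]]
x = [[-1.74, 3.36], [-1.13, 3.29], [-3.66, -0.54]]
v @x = [[-4.7,0.91], [2.00,12.83], [0.67,-9.43], [-0.09,25.31]]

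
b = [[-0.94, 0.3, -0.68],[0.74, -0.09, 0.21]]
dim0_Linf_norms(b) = [0.94, 0.3, 0.68]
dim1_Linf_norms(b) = [0.94, 0.74]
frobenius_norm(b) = 1.43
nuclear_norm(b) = 1.65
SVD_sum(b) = [[-1.01, 0.26, -0.58], [0.63, -0.16, 0.37]] + [[0.07,0.04,-0.1], [0.11,0.07,-0.16]]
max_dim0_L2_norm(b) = 1.2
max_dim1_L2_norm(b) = 1.2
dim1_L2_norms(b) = [1.2, 0.77]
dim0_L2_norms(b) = [1.2, 0.31, 0.71]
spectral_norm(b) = 1.41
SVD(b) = [[-0.85, 0.53],[0.53, 0.85]] @ diag([1.4067714860358602, 0.23831488849095817]) @ [[0.85, -0.21, 0.49],[0.53, 0.35, -0.77]]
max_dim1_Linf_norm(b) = 0.94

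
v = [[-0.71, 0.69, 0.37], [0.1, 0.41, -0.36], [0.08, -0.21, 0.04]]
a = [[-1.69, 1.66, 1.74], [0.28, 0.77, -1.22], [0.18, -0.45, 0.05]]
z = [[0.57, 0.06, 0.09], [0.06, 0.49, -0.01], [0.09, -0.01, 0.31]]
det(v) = -0.00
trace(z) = 1.37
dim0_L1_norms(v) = [0.89, 1.31, 0.77]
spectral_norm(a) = 3.00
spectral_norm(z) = 0.62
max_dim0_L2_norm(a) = 2.13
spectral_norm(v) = 1.08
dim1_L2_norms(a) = [2.94, 1.47, 0.49]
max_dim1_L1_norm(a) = 5.09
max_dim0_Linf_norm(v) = 0.71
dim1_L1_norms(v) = [1.77, 0.87, 0.33]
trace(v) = -0.26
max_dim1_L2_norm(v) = 1.06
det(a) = 0.01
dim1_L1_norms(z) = [0.72, 0.56, 0.41]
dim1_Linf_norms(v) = [0.71, 0.41, 0.21]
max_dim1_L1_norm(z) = 0.72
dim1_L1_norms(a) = [5.09, 2.27, 0.68]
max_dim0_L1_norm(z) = 0.72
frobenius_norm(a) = 3.32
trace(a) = -0.87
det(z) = 0.08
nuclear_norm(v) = 1.64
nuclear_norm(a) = 4.43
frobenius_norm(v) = 1.22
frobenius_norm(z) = 0.83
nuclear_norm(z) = 1.37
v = a @ z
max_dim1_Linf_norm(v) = 0.71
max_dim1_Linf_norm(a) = 1.74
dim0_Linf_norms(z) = [0.57, 0.49, 0.31]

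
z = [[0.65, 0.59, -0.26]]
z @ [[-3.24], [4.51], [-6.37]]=[[2.21]]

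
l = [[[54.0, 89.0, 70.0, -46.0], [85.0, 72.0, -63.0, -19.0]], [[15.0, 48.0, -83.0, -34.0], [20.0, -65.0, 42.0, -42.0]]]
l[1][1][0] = 20.0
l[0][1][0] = 85.0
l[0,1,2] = -63.0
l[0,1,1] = 72.0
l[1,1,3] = -42.0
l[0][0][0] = 54.0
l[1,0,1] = 48.0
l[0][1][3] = -19.0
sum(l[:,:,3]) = -141.0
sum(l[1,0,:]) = -54.0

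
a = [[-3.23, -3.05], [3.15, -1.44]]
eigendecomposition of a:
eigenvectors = [[0.20-0.67j, 0.20+0.67j], [(-0.71+0j), -0.71-0.00j]]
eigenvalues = [(-2.34+2.97j), (-2.34-2.97j)]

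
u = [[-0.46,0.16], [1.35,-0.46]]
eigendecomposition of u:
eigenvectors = [[0.33, -0.33], [0.95, 0.95]]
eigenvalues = [0.0, -0.92]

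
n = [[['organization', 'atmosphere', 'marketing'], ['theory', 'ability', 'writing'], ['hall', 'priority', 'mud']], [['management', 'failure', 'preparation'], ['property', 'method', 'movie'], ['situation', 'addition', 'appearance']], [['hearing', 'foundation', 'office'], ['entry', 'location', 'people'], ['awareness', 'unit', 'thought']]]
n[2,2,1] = 'unit'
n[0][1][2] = 'writing'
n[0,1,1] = 'ability'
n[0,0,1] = 'atmosphere'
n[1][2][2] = 'appearance'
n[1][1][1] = 'method'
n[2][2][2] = 'thought'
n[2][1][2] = 'people'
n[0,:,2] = ['marketing', 'writing', 'mud']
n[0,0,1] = 'atmosphere'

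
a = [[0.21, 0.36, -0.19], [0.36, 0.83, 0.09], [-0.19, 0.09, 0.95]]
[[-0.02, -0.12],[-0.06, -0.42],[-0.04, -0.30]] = a@[[0.1, 0.73], [-0.11, -0.81], [-0.01, -0.09]]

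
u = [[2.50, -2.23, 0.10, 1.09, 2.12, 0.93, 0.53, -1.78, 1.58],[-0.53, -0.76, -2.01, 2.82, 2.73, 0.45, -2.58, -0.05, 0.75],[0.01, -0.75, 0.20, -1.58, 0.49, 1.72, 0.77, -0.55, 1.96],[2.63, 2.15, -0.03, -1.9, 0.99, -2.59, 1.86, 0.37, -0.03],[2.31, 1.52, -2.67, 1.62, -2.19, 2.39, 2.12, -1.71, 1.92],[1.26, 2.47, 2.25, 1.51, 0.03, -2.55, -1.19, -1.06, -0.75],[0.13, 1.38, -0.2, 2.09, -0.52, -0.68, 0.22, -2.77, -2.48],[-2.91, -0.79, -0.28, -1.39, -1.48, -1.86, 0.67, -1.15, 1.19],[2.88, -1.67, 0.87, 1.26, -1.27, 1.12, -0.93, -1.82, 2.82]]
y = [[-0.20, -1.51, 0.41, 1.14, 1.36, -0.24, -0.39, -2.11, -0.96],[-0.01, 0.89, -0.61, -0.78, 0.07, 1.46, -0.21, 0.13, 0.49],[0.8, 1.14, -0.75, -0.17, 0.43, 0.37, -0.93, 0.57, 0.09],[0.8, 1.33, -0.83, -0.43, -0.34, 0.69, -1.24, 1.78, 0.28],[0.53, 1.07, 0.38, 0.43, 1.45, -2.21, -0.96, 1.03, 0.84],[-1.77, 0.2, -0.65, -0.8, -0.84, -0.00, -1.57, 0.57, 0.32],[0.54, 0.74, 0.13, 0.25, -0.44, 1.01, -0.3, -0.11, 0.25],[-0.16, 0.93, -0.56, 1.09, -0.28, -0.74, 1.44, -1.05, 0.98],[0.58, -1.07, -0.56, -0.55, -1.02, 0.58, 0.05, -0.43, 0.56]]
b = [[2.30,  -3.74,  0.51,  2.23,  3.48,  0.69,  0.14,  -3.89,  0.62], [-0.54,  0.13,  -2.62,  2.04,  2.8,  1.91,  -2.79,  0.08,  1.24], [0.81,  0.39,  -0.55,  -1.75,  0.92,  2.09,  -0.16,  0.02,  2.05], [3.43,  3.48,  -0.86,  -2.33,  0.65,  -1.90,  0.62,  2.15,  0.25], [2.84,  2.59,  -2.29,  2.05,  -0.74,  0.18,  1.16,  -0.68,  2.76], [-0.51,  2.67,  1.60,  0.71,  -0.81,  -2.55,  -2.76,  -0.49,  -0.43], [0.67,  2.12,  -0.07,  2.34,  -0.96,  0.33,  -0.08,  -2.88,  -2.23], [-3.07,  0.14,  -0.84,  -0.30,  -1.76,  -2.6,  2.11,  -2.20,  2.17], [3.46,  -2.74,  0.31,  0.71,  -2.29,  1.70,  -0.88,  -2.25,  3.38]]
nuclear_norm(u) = 39.50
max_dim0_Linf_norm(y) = 2.21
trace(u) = -2.81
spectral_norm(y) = 4.90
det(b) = -654352.70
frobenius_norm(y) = 7.80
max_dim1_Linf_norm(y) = 2.21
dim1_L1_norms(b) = [17.6, 14.15, 8.74, 15.67, 15.29, 12.53, 11.68, 15.19, 17.72]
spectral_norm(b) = 9.56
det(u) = -90940.51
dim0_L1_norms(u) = [15.16, 13.72, 8.61, 15.26, 11.82, 14.29, 10.87, 11.26, 13.48]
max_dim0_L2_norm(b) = 7.22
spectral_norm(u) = 8.13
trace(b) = -2.64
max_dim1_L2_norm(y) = 3.38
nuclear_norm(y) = 19.57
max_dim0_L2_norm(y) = 3.26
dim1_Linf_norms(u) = [2.5, 2.82, 1.96, 2.63, 2.67, 2.55, 2.77, 2.91, 2.88]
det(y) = -73.62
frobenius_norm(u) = 14.90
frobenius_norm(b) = 17.37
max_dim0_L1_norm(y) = 8.88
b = y + u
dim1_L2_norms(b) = [7.25, 5.67, 3.69, 6.26, 5.85, 5.07, 4.97, 5.84, 6.74]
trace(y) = 0.17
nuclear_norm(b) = 46.98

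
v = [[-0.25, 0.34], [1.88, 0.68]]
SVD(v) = [[-0.06, 1.0],  [1.00, 0.06]] @ diag([2.0029166889640004, 0.4040108130601054]) @ [[0.94, 0.33], [-0.33, 0.94]]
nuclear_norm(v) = 2.41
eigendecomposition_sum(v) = [[-0.53, 0.13], [0.72, -0.18]] + [[0.28, 0.21], [1.16, 0.86]]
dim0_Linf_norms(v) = [1.88, 0.68]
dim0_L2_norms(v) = [1.9, 0.76]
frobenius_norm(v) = 2.04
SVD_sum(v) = [[-0.12, -0.04], [1.89, 0.66]] + [[-0.13, 0.38],[-0.01, 0.02]]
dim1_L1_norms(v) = [0.59, 2.56]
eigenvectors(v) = [[-0.59,-0.24],[0.8,-0.97]]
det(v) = -0.81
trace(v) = 0.43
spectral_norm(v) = 2.00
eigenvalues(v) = [-0.71, 1.14]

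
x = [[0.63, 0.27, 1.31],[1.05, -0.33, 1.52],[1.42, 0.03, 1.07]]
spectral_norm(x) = 2.89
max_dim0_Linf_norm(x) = 1.52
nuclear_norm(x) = 3.88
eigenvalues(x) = [(2.37+0j), (-0.5+0.2j), (-0.5-0.2j)]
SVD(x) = [[-0.49,  -0.69,  -0.54], [-0.64,  -0.14,  0.76], [-0.60,  0.71,  -0.37]] @ diag([2.893788710587053, 0.5687680233162281, 0.41519854784411625]) @ [[-0.63, 0.02, -0.78], [0.76, -0.21, -0.62], [-0.18, -0.98, 0.12]]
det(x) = 0.68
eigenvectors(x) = [[(0.55+0j), (0.05-0.51j), 0.05+0.51j], [(0.56+0j), (0.73+0j), 0.73-0.00j], [(0.62+0j), (-0.11+0.45j), -0.11-0.45j]]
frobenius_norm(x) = 2.98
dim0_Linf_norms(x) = [1.42, 0.33, 1.52]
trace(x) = 1.37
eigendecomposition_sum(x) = [[(0.99+0j), (0.11+0j), (1.13-0j)], [(1.01+0j), 0.11+0.00j, (1.15-0j)], [(1.11+0j), (0.12+0j), (1.26-0j)]] + [[(-0.18-0.03j), 0.08+0.16j, 0.09-0.12j], [(0.02-0.26j), (-0.22+0.13j), (0.18+0.11j)], [0.16+0.05j, (-0.05-0.16j), (-0.1+0.1j)]] + [[(-0.18+0.03j), 0.08-0.16j, (0.09+0.12j)], [0.02+0.26j, -0.22-0.13j, 0.18-0.11j], [0.16-0.05j, -0.05+0.16j, -0.10-0.10j]]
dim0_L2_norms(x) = [1.88, 0.43, 2.27]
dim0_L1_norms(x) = [3.1, 0.63, 3.9]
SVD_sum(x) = [[0.89,-0.03,1.09],[1.16,-0.04,1.43],[1.09,-0.04,1.34]] + [[-0.30, 0.08, 0.24], [-0.06, 0.02, 0.05], [0.31, -0.08, -0.25]] + [[0.04, 0.22, -0.03], [-0.06, -0.31, 0.04], [0.03, 0.15, -0.02]]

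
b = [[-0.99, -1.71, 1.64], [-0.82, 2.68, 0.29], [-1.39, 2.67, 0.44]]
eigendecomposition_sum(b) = [[(-0+0j), (0.01+0j), -0.00+0.00j], [-0.61+0.00j, 3.03+0.00j, -0.05+0.00j], [(-0.64+0j), (3.18+0j), -0.05+0.00j]] + [[-0.49+0.21j, (-0.86-0.49j), (0.82+0.47j)], [(-0.11+0.04j), -0.18-0.11j, (0.17+0.1j)], [-0.38-0.11j, -0.26-0.67j, 0.24+0.64j]] + [[-0.49-0.21j, (-0.86+0.49j), (0.82-0.47j)], [-0.11-0.04j, -0.18+0.11j, (0.17-0.1j)], [-0.38+0.11j, -0.26+0.67j, (0.24-0.64j)]]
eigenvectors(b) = [[0.00+0.00j, (0.8+0j), 0.80-0.00j], [0.69+0.00j, 0.17+0.01j, (0.17-0.01j)], [(0.72+0j), 0.45+0.37j, (0.45-0.37j)]]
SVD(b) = [[0.32, 0.94, -0.13], [-0.65, 0.12, -0.75], [-0.69, 0.33, 0.65]] @ diag([4.293472095801448, 2.303114976315203, 0.22149214082433905]) @ [[0.27, -0.96, 0.01], [-0.64, -0.17, 0.74], [-0.72, -0.21, -0.67]]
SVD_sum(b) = [[0.38,-1.34,0.01],[-0.76,2.69,-0.03],[-0.8,2.83,-0.03]] + [[-1.39,-0.38,1.61], [-0.18,-0.05,0.21], [-0.49,-0.13,0.56]] + [[0.02, 0.01, 0.02], [0.12, 0.03, 0.11], [-0.1, -0.03, -0.10]]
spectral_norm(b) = 4.29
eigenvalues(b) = [(2.98+0j), (-0.43+0.74j), (-0.43-0.74j)]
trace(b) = 2.13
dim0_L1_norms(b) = [3.2, 7.06, 2.37]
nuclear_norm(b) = 6.82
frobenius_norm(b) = 4.88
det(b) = 2.19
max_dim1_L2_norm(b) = 3.04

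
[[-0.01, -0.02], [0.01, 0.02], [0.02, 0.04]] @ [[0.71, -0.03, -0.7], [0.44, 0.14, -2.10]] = [[-0.02,-0.00,0.05], [0.02,0.00,-0.05], [0.03,0.01,-0.10]]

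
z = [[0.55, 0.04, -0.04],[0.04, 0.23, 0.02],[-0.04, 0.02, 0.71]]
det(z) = 0.09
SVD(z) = [[-0.22, 0.97, -0.13], [0.02, 0.14, 0.99], [0.97, 0.22, -0.05]] @ diag([0.7196630820866623, 0.5465307295334917, 0.2238061883798457]) @ [[-0.22, 0.02, 0.97], [0.97, 0.14, 0.22], [-0.13, 0.99, -0.05]]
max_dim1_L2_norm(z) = 0.71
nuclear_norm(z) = 1.49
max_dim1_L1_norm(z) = 0.77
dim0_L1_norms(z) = [0.63, 0.29, 0.77]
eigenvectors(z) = [[-0.13, 0.97, -0.22], [0.99, 0.14, 0.02], [-0.05, 0.22, 0.97]]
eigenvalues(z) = [0.22, 0.55, 0.72]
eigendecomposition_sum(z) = [[0.00, -0.03, 0.0],[-0.03, 0.22, -0.01],[0.0, -0.01, 0.00]] + [[0.51,  0.07,  0.12],[0.07,  0.01,  0.02],[0.12,  0.02,  0.03]] + [[0.04, -0.00, -0.16], [-0.00, 0.0, 0.02], [-0.16, 0.02, 0.68]]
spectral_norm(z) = 0.72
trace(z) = 1.49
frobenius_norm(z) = 0.93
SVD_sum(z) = [[0.04,-0.0,-0.16], [-0.00,0.00,0.02], [-0.16,0.02,0.68]] + [[0.51, 0.07, 0.12], [0.07, 0.01, 0.02], [0.12, 0.02, 0.03]] + [[0.00, -0.03, 0.00], [-0.03, 0.22, -0.01], [0.00, -0.01, 0.00]]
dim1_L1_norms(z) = [0.63, 0.29, 0.77]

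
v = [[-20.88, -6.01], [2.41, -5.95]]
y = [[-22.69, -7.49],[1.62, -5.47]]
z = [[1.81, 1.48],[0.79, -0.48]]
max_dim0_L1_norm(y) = 24.31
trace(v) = -26.83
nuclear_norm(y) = 29.60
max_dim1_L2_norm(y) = 23.89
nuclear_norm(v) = 28.12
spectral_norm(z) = 2.36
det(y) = 136.25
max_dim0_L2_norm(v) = 21.02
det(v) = 138.72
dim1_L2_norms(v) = [21.73, 6.42]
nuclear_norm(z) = 3.22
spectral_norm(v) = 21.74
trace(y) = -28.16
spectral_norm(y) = 23.89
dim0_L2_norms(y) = [22.75, 9.27]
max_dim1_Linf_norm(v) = 20.88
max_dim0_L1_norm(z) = 2.6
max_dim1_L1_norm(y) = 30.18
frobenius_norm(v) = 22.66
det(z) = -2.04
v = z + y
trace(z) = 1.33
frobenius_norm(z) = 2.51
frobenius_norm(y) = 24.57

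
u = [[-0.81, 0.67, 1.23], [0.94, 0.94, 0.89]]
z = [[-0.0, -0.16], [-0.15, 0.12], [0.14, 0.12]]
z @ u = [[-0.15,-0.15,-0.14], [0.23,0.01,-0.08], [-0.00,0.21,0.28]]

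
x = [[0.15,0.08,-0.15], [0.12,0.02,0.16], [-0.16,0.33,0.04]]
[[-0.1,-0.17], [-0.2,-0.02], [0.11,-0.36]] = x @ [[-1.07, -0.25], [-0.13, -1.23], [-0.45, 0.22]]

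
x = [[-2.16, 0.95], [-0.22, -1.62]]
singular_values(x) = [2.43, 1.52]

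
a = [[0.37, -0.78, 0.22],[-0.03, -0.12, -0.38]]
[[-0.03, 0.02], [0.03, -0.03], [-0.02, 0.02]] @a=[[-0.01, 0.02, -0.01],[0.01, -0.02, 0.02],[-0.01, 0.01, -0.01]]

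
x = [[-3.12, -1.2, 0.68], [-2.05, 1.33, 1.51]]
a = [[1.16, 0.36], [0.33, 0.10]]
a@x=[[-4.36, -0.91, 1.33], [-1.23, -0.26, 0.38]]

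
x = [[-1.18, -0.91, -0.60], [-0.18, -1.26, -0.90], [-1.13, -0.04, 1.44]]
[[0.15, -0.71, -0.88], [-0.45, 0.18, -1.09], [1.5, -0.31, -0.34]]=x @ [[-0.42, 0.82, 0.08],[-0.09, -0.55, 0.96],[0.71, 0.41, -0.15]]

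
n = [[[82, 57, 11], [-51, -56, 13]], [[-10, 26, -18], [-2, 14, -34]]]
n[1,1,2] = -34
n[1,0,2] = -18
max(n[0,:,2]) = 13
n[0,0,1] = 57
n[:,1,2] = [13, -34]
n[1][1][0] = -2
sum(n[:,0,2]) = -7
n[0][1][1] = -56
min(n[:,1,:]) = -56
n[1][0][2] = -18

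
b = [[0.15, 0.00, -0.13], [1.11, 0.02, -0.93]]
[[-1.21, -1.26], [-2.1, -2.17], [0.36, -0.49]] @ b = [[-1.58, -0.03, 1.33],[-2.72, -0.04, 2.29],[-0.49, -0.01, 0.41]]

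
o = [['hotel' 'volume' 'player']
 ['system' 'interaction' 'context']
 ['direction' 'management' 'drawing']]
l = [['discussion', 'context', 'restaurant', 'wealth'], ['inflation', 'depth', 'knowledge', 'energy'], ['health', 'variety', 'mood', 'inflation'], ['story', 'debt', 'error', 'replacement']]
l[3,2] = 'error'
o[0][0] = 'hotel'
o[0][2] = 'player'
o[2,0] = 'direction'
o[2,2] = 'drawing'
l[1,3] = 'energy'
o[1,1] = 'interaction'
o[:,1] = ['volume', 'interaction', 'management']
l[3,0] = 'story'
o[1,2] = 'context'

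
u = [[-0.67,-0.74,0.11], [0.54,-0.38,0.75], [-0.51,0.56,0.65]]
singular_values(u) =[1.0, 1.0, 1.0]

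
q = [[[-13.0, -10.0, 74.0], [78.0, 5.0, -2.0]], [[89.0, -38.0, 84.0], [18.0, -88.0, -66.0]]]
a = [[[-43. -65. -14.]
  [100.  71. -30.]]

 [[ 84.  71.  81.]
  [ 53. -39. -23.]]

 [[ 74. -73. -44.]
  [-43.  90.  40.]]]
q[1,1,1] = -88.0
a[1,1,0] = 53.0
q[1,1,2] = -66.0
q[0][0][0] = -13.0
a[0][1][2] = -30.0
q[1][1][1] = -88.0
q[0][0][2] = 74.0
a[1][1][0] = 53.0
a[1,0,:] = [84.0, 71.0, 81.0]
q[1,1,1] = -88.0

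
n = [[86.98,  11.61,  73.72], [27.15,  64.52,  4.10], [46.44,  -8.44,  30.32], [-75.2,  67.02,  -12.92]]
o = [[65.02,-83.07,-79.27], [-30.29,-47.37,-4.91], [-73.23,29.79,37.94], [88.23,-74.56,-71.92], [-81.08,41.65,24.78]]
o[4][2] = 24.78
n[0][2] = 73.72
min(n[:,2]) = -12.92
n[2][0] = 46.44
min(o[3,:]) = -74.56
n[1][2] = 4.1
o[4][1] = 41.65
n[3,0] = -75.2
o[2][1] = 29.79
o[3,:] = [88.23, -74.56, -71.92]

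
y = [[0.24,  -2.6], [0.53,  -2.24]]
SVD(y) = [[-0.75, -0.66], [-0.66, 0.75]] @ diag([3.472394675228281, 0.24202317956404282]) @ [[-0.15, 0.99], [0.99, 0.15]]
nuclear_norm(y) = 3.71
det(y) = 0.84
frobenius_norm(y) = 3.48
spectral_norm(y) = 3.47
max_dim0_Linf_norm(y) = 2.6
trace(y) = -2.00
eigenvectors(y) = [[0.95, 0.85],[0.31, 0.53]]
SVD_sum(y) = [[0.40,-2.58], [0.35,-2.27]] + [[-0.16, -0.02], [0.18, 0.03]]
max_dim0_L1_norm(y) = 4.84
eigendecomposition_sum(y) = [[-1.23,1.95],[-0.40,0.63]] + [[1.47, -4.55], [0.93, -2.87]]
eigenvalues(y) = [-0.6, -1.4]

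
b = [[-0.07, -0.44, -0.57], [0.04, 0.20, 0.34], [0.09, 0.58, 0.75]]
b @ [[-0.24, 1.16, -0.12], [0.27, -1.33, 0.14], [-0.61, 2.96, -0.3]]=[[0.25, -1.18, 0.12], [-0.16, 0.79, -0.08], [-0.32, 1.55, -0.15]]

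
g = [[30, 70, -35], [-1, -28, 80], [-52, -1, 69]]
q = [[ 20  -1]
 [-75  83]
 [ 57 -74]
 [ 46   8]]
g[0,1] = 70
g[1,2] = 80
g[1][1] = -28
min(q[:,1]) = -74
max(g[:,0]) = 30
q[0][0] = 20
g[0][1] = 70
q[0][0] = 20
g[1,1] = -28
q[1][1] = 83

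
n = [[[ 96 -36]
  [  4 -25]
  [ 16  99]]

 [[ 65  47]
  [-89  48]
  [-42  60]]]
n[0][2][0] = 16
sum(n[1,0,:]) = 112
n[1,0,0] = 65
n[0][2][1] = 99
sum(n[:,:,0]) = 50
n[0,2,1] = 99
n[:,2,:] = [[16, 99], [-42, 60]]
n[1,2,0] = -42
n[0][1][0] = 4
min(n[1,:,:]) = -89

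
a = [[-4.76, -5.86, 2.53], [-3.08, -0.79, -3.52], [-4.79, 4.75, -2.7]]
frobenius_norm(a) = 11.78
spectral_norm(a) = 8.44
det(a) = -186.40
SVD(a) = [[-0.79, 0.55, -0.26], [0.08, 0.52, 0.85], [0.6, 0.65, -0.46]] @ diag([8.443938455056301, 7.691431171578847, 2.870085347178146]) @ [[0.08,0.88,-0.47], [-0.96,-0.07,-0.29], [0.29,-0.47,-0.84]]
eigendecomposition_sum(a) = [[-4.92-0.00j, (-4+0j), (-0.34+0j)], [(-3.14-0j), (-2.55+0j), (-0.21+0j)], [-1.77-0.00j, (-1.44+0j), -0.12+0.00j]] + [[(0.08+0.88j),-0.93-1.37j,1.43-0.01j], [0.03-1.02j,0.88+1.71j,(-1.65-0.18j)], [(-1.51-0.68j),(3.09-0.26j),-1.29+2.36j]] + [[(0.08-0.88j),  (-0.93+1.37j),  1.43+0.01j], [0.03+1.02j,  0.88-1.71j,  -1.65+0.18j], [-1.51+0.68j,  (3.09+0.26j),  -1.29-2.36j]]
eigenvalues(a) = [(-7.59+0j), (-0.33+4.94j), (-0.33-4.94j)]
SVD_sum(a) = [[-0.50,-5.91,3.12], [0.05,0.63,-0.33], [0.38,4.48,-2.37]] + [[-4.04, -0.30, -1.21], [-3.83, -0.28, -1.15], [-4.8, -0.35, -1.44]] + [[-0.21, 0.35, 0.62], [0.7, -1.14, -2.04], [-0.38, 0.62, 1.11]]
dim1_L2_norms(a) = [7.96, 4.74, 7.27]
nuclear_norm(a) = 19.01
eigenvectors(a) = [[(-0.81+0j), -0.20-0.36j, -0.20+0.36j], [(-0.52+0j), (0.18+0.44j), 0.18-0.44j], [(-0.29+0j), 0.77+0.00j, (0.77-0j)]]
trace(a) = -8.25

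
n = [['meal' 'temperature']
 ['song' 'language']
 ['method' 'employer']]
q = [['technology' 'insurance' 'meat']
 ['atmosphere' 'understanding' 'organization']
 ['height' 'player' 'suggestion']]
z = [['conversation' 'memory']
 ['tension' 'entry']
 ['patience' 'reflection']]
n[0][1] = 'temperature'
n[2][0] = 'method'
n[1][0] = 'song'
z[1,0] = 'tension'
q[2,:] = ['height', 'player', 'suggestion']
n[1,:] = ['song', 'language']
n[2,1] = 'employer'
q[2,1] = 'player'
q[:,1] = ['insurance', 'understanding', 'player']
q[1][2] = 'organization'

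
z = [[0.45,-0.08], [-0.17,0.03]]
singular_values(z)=[0.49, 0.0]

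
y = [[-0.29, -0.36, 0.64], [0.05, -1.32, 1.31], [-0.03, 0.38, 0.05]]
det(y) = 0.17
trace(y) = -1.56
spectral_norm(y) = 2.00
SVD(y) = [[-0.36,  -0.74,  0.58], [-0.93,  0.2,  -0.31], [0.11,  -0.65,  -0.75]] @ diag([2.0041374674156507, 0.4208171357527186, 0.19607638806766456]) @ [[0.03, 0.7, -0.72], [0.58, -0.6, -0.56], [-0.82, -0.40, -0.42]]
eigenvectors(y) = [[-0.35, -1.0, 0.4], [-0.91, -0.07, 0.58], [0.2, -0.01, 0.71]]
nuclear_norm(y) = 2.62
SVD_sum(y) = [[-0.02, -0.5, 0.51], [-0.05, -1.29, 1.33], [0.01, 0.16, -0.16]] + [[-0.18, 0.18, 0.17], [0.05, -0.05, -0.05], [-0.16, 0.16, 0.15]] + [[-0.09, -0.05, -0.05], [0.05, 0.02, 0.03], [0.12, 0.06, 0.06]]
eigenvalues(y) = [-1.59, -0.31, 0.34]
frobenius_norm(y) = 2.06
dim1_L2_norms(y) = [0.79, 1.86, 0.38]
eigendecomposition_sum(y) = [[0.03, -0.53, 0.41], [0.08, -1.38, 1.07], [-0.02, 0.31, -0.24]] + [[-0.32, 0.14, 0.07],[-0.02, 0.01, 0.00],[-0.00, 0.00, 0.00]] + [[-0.0, 0.04, 0.16], [-0.01, 0.05, 0.23], [-0.01, 0.07, 0.29]]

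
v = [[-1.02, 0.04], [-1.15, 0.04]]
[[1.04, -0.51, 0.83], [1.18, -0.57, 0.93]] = v @ [[-1.05,0.47,-0.81], [-0.73,-0.75,0.02]]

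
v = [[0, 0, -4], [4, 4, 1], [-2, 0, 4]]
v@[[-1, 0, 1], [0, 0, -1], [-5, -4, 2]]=[[20, 16, -8], [-9, -4, 2], [-18, -16, 6]]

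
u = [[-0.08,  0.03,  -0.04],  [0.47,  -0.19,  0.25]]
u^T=[[-0.08, 0.47],[0.03, -0.19],[-0.04, 0.25]]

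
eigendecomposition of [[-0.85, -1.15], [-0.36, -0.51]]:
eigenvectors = [[-0.92, 0.81], [-0.40, -0.59]]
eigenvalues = [-1.35, -0.01]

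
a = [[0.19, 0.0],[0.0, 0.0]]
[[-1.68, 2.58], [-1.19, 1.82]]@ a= [[-0.32, 0.00],  [-0.23, 0.00]]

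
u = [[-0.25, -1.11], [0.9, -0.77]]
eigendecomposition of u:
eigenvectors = [[0.74+0.00j, (0.74-0j)], [0.17-0.65j, (0.17+0.65j)]]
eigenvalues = [(-0.51+0.97j), (-0.51-0.97j)]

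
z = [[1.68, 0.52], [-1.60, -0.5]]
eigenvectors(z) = [[0.73,-0.29], [-0.69,0.96]]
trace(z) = 1.18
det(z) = -0.01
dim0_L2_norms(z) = [2.32, 0.72]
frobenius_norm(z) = 2.43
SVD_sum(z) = [[1.68, 0.52], [-1.6, -0.50]] + [[0.00, -0.00], [0.0, -0.00]]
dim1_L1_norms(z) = [2.2, 2.1]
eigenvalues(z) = [1.19, -0.01]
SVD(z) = [[-0.72, 0.69], [0.69, 0.72]] @ diag([2.429565631479825, 0.003292769660693289]) @ [[-0.95,-0.3], [0.30,-0.95]]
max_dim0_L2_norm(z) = 2.32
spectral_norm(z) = 2.43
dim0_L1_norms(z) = [3.28, 1.02]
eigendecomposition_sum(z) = [[1.68, 0.52], [-1.59, -0.49]] + [[0.00, 0.0], [-0.01, -0.01]]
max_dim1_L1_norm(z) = 2.2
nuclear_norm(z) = 2.43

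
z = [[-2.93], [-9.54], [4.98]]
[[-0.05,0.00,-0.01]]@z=[[0.10]]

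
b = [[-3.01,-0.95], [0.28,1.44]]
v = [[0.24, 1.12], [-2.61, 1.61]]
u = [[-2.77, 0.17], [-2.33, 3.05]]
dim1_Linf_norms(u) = [2.77, 3.05]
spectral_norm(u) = 4.36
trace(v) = 1.85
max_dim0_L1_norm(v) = 2.85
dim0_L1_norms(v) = [2.85, 2.73]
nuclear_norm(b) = 4.50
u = b + v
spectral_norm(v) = 3.09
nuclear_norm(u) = 6.21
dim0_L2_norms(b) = [3.02, 1.73]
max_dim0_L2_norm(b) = 3.02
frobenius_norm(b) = 3.48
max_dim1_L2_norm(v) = 3.07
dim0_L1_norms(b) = [3.29, 2.39]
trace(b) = -1.57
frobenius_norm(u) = 4.74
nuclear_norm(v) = 4.16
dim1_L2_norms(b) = [3.16, 1.47]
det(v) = 3.31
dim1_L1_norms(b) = [3.96, 1.72]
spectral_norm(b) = 3.25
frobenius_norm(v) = 3.27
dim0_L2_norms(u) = [3.62, 3.05]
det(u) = -8.05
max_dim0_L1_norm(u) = 5.1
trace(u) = 0.28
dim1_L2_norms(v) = [1.15, 3.07]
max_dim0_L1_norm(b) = 3.29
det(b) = -4.07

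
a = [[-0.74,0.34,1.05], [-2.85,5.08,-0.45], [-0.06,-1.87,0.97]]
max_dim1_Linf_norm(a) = 5.08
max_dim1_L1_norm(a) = 8.38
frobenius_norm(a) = 6.35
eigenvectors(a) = [[-0.02+0.00j,(0.68+0j),(0.68-0j)], [(0.92+0j),0.39+0.11j,0.39-0.11j], [(-0.39+0j),(0.34+0.51j),(0.34-0.51j)]]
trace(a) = 5.31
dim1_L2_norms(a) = [1.33, 5.84, 2.11]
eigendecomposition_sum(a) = [[(0.04+0j), (-0.09+0j), (0.02+0j)], [(-2.26+0j), 4.84+0.00j, (-1.04-0j)], [(0.97+0j), (-2.08+0j), (0.45+0j)]] + [[(-0.39+0.42j),0.21+0.01j,(0.52+0j)], [-0.29+0.18j,0.12+0.04j,(0.3+0.09j)], [(-0.52-0.08j),(0.1+0.17j),(0.26+0.39j)]] + [[(-0.39-0.42j), (0.21-0.01j), (0.52-0j)],[-0.29-0.18j, (0.12-0.04j), 0.30-0.09j],[(-0.52+0.08j), (0.1-0.17j), 0.26-0.39j]]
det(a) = 3.84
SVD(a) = [[-0.09, 0.70, -0.71], [-0.96, 0.14, 0.26], [0.28, 0.70, 0.66]] @ diag([6.109488379336044, 1.695626418420517, 0.37081368894937805]) @ [[0.45, -0.89, 0.10], [-0.57, -0.20, 0.80], [-0.68, -0.42, -0.60]]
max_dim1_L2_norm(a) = 5.84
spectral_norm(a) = 6.11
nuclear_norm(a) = 8.18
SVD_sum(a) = [[-0.24, 0.47, -0.05], [-2.65, 5.17, -0.59], [0.78, -1.53, 0.17]] + [[-0.68, -0.24, 0.95],[-0.14, -0.05, 0.19],[-0.68, -0.24, 0.94]] + [[0.18, 0.11, 0.16], [-0.07, -0.04, -0.06], [-0.17, -0.1, -0.15]]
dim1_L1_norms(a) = [2.13, 8.38, 2.9]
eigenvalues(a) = [(5.33+0j), (-0.01+0.85j), (-0.01-0.85j)]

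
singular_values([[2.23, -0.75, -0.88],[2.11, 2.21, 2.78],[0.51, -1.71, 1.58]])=[4.17, 2.62, 2.2]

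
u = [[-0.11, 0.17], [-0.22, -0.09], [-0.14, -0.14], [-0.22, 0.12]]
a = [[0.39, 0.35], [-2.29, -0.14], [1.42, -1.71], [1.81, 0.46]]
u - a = [[-0.5, -0.18], [2.07, 0.05], [-1.56, 1.57], [-2.03, -0.34]]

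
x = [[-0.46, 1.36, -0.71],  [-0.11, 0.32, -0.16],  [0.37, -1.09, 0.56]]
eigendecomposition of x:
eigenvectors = [[-0.78,-0.86,0.89],[-0.17,-0.04,0.41],[0.61,0.51,0.20]]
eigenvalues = [0.39, 0.03, -0.0]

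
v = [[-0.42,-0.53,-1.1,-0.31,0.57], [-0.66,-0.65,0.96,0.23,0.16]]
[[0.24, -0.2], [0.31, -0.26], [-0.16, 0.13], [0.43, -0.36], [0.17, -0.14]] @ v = [[0.03, 0.0, -0.46, -0.12, 0.1],[0.04, 0.00, -0.59, -0.16, 0.14],[-0.02, 0.00, 0.3, 0.08, -0.07],[0.06, 0.01, -0.82, -0.22, 0.19],[0.02, 0.0, -0.32, -0.08, 0.07]]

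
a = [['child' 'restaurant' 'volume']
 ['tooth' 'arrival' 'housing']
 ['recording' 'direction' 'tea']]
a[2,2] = 'tea'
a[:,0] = ['child', 'tooth', 'recording']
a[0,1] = 'restaurant'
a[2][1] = 'direction'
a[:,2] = ['volume', 'housing', 'tea']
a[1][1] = 'arrival'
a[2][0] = 'recording'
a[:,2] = ['volume', 'housing', 'tea']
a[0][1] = 'restaurant'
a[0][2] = 'volume'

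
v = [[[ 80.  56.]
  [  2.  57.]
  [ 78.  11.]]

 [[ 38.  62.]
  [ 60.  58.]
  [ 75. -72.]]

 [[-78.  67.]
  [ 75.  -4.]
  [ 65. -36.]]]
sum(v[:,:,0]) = 395.0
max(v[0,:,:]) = 80.0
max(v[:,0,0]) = 80.0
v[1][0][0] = 38.0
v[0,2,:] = [78.0, 11.0]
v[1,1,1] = 58.0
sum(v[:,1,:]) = 248.0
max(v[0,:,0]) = 80.0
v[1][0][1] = 62.0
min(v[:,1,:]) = -4.0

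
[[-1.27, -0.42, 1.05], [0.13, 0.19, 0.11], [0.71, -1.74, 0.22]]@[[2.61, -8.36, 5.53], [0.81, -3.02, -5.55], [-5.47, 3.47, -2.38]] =[[-9.40, 15.53, -7.19], [-0.11, -1.28, -0.60], [-0.76, 0.08, 13.06]]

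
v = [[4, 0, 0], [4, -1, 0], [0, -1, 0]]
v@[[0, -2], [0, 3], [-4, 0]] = [[0, -8], [0, -11], [0, -3]]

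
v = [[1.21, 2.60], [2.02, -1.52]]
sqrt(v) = [[(1.2+0.41j), (0.77-0.82j)], [0.60-0.64j, (0.39+1.27j)]]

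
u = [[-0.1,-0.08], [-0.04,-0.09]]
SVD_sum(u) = [[-0.08, -0.09], [-0.06, -0.07]] + [[-0.02,0.01],[0.02,-0.02]]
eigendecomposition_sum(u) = [[-0.08,-0.11],[-0.05,-0.07]] + [[-0.02,0.03],[0.01,-0.02]]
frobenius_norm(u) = 0.16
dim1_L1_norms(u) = [0.18, 0.13]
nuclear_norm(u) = 0.19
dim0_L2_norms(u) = [0.11, 0.12]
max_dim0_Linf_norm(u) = 0.1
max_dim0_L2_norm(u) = 0.12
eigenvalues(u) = [-0.15, -0.04]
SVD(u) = [[-0.8,-0.60], [-0.60,0.8]] @ diag([0.15729041208869948, 0.03687446630077651]) @ [[0.66, 0.75], [0.75, -0.66]]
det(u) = 0.01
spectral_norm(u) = 0.16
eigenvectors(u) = [[-0.84, 0.79], [-0.54, -0.61]]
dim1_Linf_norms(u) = [0.1, 0.09]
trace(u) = -0.19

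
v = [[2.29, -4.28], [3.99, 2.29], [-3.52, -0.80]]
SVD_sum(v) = [[1.29, 0.28], [4.29, 0.94], [-3.53, -0.77]] + [[1.0, -4.56], [-0.3, 1.35], [0.01, -0.03]]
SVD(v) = [[-0.23, 0.96],[-0.75, -0.28],[0.62, 0.01]] @ diag([5.833179915536438, 4.871458926541649]) @ [[-0.98,-0.21], [0.21,-0.98]]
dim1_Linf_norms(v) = [4.28, 3.99, 3.52]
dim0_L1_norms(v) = [9.8, 7.37]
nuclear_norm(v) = 10.70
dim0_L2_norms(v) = [5.79, 4.92]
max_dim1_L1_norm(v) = 6.57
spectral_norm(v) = 5.83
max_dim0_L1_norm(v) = 9.8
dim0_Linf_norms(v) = [3.99, 4.28]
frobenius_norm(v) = 7.60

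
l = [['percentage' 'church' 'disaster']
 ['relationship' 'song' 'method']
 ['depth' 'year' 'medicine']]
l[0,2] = 'disaster'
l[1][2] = 'method'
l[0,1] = 'church'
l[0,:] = ['percentage', 'church', 'disaster']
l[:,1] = ['church', 'song', 'year']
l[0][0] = 'percentage'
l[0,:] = ['percentage', 'church', 'disaster']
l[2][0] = 'depth'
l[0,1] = 'church'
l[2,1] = 'year'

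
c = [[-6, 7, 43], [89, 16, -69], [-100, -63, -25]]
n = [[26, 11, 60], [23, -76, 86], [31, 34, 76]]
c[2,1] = -63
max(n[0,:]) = 60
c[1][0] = 89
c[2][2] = -25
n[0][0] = 26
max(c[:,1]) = 16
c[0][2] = 43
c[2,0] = -100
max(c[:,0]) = 89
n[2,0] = 31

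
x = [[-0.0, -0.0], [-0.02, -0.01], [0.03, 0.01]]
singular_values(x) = [0.04, 0.0]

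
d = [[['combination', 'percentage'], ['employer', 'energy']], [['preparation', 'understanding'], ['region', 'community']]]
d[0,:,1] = ['percentage', 'energy']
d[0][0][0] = 'combination'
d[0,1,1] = 'energy'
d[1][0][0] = 'preparation'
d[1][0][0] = 'preparation'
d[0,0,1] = 'percentage'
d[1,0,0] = 'preparation'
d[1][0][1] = 'understanding'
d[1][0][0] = 'preparation'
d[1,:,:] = [['preparation', 'understanding'], ['region', 'community']]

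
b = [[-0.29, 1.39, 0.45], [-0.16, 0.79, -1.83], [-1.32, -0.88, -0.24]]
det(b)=4.359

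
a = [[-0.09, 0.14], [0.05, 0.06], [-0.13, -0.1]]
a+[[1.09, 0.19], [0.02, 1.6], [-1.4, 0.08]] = [[1.0, 0.33], [0.07, 1.66], [-1.53, -0.02]]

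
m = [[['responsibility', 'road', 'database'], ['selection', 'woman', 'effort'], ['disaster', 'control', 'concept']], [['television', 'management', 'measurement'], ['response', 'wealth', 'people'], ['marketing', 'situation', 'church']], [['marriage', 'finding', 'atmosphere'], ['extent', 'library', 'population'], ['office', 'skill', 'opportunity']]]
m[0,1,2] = 'effort'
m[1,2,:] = ['marketing', 'situation', 'church']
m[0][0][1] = 'road'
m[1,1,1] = 'wealth'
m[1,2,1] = 'situation'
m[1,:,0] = ['television', 'response', 'marketing']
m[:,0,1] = ['road', 'management', 'finding']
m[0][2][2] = 'concept'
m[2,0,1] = 'finding'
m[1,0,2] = 'measurement'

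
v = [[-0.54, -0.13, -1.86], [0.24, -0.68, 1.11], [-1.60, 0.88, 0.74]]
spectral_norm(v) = 2.29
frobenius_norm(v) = 3.07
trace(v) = -0.48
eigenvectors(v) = [[-0.56, -0.63, 0.45], [0.26, 0.56, 0.89], [0.79, -0.54, -0.04]]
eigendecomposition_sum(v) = [[0.57, -0.34, -1.01], [-0.27, 0.16, 0.47], [-0.81, 0.48, 1.43]] + [[-0.94, 0.44, -0.81], [0.84, -0.39, 0.72], [-0.81, 0.38, -0.70]] + [[-0.17, -0.23, -0.04],[-0.33, -0.45, -0.08],[0.02, 0.02, 0.00]]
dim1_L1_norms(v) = [2.53, 2.03, 3.22]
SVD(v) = [[-0.82, -0.2, -0.54], [0.48, 0.28, -0.83], [0.32, -0.94, -0.13]] @ diag([2.2901463375104787, 1.948216015372632, 0.6015680428953388]) @ [[0.02, 0.03, 1.00],[0.86, -0.51, -0.00],[0.51, 0.86, -0.03]]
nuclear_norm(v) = 4.84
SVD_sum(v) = [[-0.04, -0.05, -1.87], [0.02, 0.03, 1.09], [0.01, 0.02, 0.73]] + [[-0.34,0.20,0.0],  [0.47,-0.28,-0.00],  [-1.57,0.93,0.01]] + [[-0.16, -0.28, 0.01],  [-0.25, -0.43, 0.02],  [-0.04, -0.07, 0.0]]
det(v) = 2.68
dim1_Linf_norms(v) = [1.86, 1.11, 1.6]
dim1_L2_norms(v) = [1.94, 1.32, 1.97]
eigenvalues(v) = [2.16, -2.03, -0.61]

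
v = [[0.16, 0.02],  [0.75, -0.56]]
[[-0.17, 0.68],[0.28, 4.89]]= v @[[-0.88, 4.57], [-1.68, -2.61]]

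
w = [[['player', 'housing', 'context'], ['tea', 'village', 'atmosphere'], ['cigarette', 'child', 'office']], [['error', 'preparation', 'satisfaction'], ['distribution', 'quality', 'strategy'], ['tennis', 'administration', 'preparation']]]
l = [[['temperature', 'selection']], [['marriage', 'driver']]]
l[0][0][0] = 'temperature'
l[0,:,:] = [['temperature', 'selection']]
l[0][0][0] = 'temperature'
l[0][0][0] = 'temperature'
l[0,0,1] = 'selection'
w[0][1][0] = 'tea'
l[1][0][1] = 'driver'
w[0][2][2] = 'office'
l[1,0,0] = 'marriage'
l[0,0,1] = 'selection'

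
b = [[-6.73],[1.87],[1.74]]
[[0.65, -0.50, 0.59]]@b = [[-4.28]]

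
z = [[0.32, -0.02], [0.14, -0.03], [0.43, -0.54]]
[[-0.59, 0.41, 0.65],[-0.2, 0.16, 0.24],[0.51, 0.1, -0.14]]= z@[[-1.99,1.34,2.14], [-2.53,0.89,1.97]]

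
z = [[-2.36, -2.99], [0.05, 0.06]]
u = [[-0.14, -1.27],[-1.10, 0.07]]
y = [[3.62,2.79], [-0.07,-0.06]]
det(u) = -1.41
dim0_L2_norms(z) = [2.36, 2.99]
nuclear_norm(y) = 4.58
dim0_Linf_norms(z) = [2.36, 2.99]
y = z @ u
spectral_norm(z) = 3.81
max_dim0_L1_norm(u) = 1.34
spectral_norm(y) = 4.57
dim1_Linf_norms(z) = [2.99, 0.06]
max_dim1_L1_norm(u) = 1.41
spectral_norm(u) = 1.28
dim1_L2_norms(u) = [1.28, 1.1]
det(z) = 0.01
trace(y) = 3.56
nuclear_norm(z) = 3.81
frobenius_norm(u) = 1.69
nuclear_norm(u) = 2.38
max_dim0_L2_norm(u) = 1.27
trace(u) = -0.07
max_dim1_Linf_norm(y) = 3.62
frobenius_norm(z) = 3.81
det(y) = -0.02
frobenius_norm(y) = 4.57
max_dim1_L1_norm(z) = 5.35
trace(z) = -2.30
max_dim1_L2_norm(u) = 1.28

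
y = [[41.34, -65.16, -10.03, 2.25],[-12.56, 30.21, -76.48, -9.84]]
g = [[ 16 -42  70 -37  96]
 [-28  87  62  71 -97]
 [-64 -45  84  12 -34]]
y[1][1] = 30.21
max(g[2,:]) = 84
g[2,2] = 84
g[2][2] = 84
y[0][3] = 2.25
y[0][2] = -10.03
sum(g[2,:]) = -47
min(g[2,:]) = -64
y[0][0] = 41.34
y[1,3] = -9.84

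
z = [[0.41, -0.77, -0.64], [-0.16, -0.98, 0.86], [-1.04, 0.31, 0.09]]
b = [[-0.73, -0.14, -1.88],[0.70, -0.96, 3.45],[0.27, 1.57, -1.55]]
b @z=[[1.68, 0.12, 0.18], [-3.15, 1.47, -0.96], [1.47, -2.23, 1.04]]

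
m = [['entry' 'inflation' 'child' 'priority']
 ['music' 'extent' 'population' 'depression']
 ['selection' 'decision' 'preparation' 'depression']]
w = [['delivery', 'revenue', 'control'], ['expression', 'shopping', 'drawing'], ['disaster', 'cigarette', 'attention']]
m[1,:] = ['music', 'extent', 'population', 'depression']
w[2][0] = 'disaster'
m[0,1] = 'inflation'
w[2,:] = ['disaster', 'cigarette', 'attention']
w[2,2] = 'attention'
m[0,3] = 'priority'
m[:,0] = ['entry', 'music', 'selection']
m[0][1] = 'inflation'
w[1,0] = 'expression'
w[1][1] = 'shopping'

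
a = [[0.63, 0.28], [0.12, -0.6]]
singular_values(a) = [0.73, 0.57]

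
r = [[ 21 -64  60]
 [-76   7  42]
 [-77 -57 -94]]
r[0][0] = 21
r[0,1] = -64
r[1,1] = 7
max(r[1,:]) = 42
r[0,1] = -64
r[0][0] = 21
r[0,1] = -64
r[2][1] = -57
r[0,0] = 21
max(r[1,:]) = 42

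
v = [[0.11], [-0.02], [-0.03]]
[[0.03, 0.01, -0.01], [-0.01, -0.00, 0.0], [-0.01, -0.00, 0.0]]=v @ [[0.31,  0.05,  -0.07]]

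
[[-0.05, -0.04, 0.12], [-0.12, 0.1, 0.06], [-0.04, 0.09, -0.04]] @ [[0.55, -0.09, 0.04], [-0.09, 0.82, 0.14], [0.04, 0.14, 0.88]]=[[-0.02, -0.01, 0.1], [-0.07, 0.1, 0.06], [-0.03, 0.07, -0.02]]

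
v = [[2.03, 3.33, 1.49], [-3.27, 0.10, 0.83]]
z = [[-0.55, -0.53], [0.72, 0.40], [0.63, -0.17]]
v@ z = [[2.22, 0.00], [2.39, 1.63]]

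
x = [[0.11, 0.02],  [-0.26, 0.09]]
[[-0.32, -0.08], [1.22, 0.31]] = x @ [[-3.51,-0.89], [3.4,0.86]]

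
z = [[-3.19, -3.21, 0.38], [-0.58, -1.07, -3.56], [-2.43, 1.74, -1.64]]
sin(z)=[[-1.43, -2.56, 8.71],[5.89, -3.35, -7.66],[-2.03, 9.47, -6.62]]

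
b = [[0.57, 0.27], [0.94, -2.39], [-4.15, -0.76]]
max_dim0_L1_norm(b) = 5.66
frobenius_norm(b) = 4.98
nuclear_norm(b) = 6.81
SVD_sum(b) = [[0.59, 0.05], [0.73, 0.06], [-4.18, -0.37]] + [[-0.02,0.22], [0.21,-2.45], [0.03,-0.39]]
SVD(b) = [[-0.14, 0.09], [-0.17, -0.98], [0.98, -0.16]] @ diag([4.303907564977426, 2.5039927460218583]) @ [[-1.00, -0.09], [-0.09, 1.00]]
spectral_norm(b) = 4.30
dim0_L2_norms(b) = [4.29, 2.52]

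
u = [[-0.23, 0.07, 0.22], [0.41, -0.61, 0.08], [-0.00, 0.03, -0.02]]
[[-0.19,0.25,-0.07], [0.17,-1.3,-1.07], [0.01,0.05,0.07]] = u @ [[0.59, -1.15, -0.17],[0.08, 1.30, 1.51],[-0.26, -0.49, -0.99]]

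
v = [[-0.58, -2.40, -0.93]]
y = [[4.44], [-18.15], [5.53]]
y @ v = [[-2.58,-10.66,-4.13],[10.53,43.56,16.88],[-3.21,-13.27,-5.14]]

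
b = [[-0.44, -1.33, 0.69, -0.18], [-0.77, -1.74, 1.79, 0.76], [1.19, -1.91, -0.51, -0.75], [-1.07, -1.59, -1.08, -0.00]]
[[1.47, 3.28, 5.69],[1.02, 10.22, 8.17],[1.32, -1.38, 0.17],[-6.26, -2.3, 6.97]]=b@[[1.38,0.33,-3.86], [0.70,-1.15,-2.41], [3.40,3.5,0.92], [-3.67,2.91,-0.84]]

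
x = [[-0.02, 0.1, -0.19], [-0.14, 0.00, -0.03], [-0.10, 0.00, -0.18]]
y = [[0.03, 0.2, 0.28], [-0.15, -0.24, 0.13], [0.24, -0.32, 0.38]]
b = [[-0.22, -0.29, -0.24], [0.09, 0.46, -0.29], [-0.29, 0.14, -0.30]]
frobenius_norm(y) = 0.72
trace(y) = 0.17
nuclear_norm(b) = 1.29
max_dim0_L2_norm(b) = 0.56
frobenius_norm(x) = 0.33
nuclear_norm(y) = 1.16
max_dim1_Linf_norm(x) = 0.19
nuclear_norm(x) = 0.49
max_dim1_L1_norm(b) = 0.84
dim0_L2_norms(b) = [0.37, 0.56, 0.48]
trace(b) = -0.06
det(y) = 0.05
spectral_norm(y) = 0.59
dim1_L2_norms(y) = [0.35, 0.31, 0.55]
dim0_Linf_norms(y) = [0.24, 0.32, 0.38]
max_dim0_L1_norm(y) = 0.79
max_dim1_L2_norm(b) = 0.55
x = b @ y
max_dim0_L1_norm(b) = 0.89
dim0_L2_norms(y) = [0.28, 0.45, 0.49]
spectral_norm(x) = 0.29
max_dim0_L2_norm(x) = 0.26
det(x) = -0.00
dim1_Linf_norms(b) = [0.29, 0.46, 0.3]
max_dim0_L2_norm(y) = 0.49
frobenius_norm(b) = 0.83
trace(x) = -0.20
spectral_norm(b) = 0.62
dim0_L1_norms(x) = [0.26, 0.1, 0.4]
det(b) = -0.05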